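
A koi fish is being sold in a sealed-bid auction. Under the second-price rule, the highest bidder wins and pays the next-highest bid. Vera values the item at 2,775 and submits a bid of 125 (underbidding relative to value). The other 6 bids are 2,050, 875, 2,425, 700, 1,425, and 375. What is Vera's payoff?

Vera's payoff: 0.

Highest competing bid: 2,425.
Vera's bid 125 is not the highest, so Vera loses, pays nothing, and earns zero payoff.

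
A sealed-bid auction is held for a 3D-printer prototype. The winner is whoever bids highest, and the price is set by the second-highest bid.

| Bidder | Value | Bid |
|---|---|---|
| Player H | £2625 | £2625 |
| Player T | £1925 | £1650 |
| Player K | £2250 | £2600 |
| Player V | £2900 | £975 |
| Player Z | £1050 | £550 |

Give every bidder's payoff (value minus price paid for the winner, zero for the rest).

Player H £25, Player T £0, Player K £0, Player V £0, Player Z £0.

Sorted high to low: Player H £2625; Player K £2600; Player T £1650; Player V £975; Player Z £550.
Player H has the top bid and wins; the price is the second-highest bid, £2600.
Player H's payoff = £2625 − £2600 = £25. All other bidders lose, so their payoff is 0.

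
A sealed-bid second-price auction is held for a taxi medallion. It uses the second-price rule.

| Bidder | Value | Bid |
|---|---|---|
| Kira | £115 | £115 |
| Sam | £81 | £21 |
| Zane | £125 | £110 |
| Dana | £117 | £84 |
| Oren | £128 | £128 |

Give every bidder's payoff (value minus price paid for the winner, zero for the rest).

Ordered from highest: Oren £128; Kira £115; Zane £110; Dana £84; Sam £21.
Oren has the top bid and wins; the price is the second-highest bid, £115.
Oren's payoff = £128 − £115 = £13. All other bidders lose, so their payoff is 0.

Payoffs: Kira £0, Sam £0, Zane £0, Dana £0, Oren £13.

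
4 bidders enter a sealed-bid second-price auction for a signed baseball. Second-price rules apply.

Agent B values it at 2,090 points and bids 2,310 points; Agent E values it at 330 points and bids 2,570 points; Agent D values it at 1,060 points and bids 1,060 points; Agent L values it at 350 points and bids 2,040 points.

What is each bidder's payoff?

Ranking the bids: Agent E 2,570 points, then Agent B 2,310 points, then Agent L 2,040 points, then Agent D 1,060 points.
Agent E has the top bid and wins; the price is the second-highest bid, 2,310 points.
Agent E's payoff = 330 points − 2,310 points = -1,980 points. All other bidders lose, so their payoff is 0.

Agent B 0 points, Agent E -1,980 points, Agent D 0 points, Agent L 0 points.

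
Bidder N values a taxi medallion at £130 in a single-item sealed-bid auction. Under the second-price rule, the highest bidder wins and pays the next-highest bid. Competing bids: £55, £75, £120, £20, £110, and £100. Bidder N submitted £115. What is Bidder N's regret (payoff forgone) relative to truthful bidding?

Regret: £10.

The highest competing bid is £120.
Bidding truthfully at £130: Bidder N has the top bid, wins, and pays the second-highest bid £120. Payoff = £130 − £120 = £10.
Bidding £115: the top bid is £120 (a rival), so Bidder N loses. Payoff = £0.
Regret = truthful payoff − actual payoff = £10 − £0 = £10.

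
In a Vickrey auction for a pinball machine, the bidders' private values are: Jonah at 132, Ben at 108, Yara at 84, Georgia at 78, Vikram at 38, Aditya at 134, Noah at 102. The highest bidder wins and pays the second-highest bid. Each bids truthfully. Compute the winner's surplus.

Winner's surplus: 2.

Bids in descending order: Aditya 134; Jonah 132; Ben 108; Noah 102; Yara 84; Georgia 78; Vikram 38.
Aditya wins with the top bid and pays the second-highest, 132.
Surplus = 134 − 132 = 2.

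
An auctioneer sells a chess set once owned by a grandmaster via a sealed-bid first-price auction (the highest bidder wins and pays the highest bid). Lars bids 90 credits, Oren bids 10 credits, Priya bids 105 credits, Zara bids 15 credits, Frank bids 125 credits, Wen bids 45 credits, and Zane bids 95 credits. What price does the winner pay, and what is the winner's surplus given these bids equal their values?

Ordered from highest: Frank 125 credits > Priya 105 credits > Zane 95 credits > Lars 90 credits > Wen 45 credits > Zara 15 credits > Oren 10 credits.
Frank is the highest bidder, so Frank wins.
Under the first-price rule, the price is the highest bid: 125 credits.
Surplus = 125 credits − 125 credits = 0 credits.

The winner pays 125 credits for a surplus of 0 credits.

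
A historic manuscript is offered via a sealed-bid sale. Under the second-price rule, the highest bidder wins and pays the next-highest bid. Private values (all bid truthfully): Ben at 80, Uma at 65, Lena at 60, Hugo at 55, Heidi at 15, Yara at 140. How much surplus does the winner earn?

Sorted high to low: Yara 140, then Ben 80, then Uma 65, then Lena 60, then Hugo 55, then Heidi 15.
Yara wins with the top bid and pays the second-highest, 80.
Surplus = 140 − 80 = 60.

Winner's surplus: 60.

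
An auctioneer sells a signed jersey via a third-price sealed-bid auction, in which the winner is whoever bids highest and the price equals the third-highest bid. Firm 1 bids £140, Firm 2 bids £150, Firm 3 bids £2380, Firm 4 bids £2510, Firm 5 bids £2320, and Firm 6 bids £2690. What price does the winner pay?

Sorted high to low: Firm 6 £2690, then Firm 4 £2510, then Firm 3 £2380, then Firm 5 £2320, then Firm 2 £150, then Firm 1 £140.
Firm 6 is the highest bidder, so Firm 6 wins.
Under the third-price rule, the price is the third-highest bid: £2380.

The winner pays £2380.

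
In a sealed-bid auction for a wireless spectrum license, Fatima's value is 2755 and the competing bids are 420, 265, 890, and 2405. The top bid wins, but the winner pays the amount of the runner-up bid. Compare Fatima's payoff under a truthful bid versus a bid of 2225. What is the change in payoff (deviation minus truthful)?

Change in payoff: -350.

The highest competing bid is 2405.
Bidding truthfully at 2755: Fatima has the top bid, wins, and pays the second-highest bid 2405. Payoff = 2755 − 2405 = 350.
Bidding 2225: the top bid is 2405 (a rival), so Fatima loses. Payoff = 0.
Change = 0 − 350 = -350.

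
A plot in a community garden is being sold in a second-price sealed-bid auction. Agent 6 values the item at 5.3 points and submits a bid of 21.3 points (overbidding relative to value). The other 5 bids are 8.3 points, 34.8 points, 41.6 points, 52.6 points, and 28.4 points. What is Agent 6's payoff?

0.0 points

Highest competing bid: 52.6 points.
Agent 6's bid 21.3 points is not the highest, so Agent 6 loses, pays nothing, and earns zero payoff.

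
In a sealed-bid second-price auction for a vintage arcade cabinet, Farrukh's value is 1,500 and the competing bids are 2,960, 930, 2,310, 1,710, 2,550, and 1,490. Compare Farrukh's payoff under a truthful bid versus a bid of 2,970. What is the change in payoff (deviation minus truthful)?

The highest competing bid is 2,960.
Bidding truthfully at 1,500: the top bid is 2,960 (a rival), so Farrukh loses. Payoff = 0.
Bidding 2,970: Farrukh has the top bid, wins, and pays the second-highest bid 2,960. Payoff = 1,500 − 2,960 = -1,460.
Change = -1,460 − 0 = -1,460.

-1,460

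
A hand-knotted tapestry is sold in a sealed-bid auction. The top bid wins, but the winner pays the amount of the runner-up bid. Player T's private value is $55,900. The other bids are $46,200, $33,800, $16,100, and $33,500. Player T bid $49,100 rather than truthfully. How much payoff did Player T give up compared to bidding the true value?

The highest competing bid is $46,200.
Bidding truthfully at $55,900: Player T has the top bid, wins, and pays the second-highest bid $46,200. Payoff = $55,900 − $46,200 = $9,700.
Bidding $49,100: Player T has the top bid, wins, and pays the second-highest bid $46,200. Payoff = $55,900 − $46,200 = $9,700.
Regret = truthful payoff − actual payoff = $9,700 − $9,700 = $0.
The bid only affects whether you win, not the price — here both bids land on the same side of the top rival bid, so the deviation is payoff-neutral.

Payoff forgone: $0.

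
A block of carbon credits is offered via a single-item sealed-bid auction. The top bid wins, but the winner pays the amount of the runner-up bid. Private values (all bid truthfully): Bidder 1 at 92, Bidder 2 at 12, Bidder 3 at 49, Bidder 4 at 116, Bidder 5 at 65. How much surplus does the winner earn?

Winner's surplus: 24.

Bids in descending order: Bidder 4 116, then Bidder 1 92, then Bidder 5 65, then Bidder 3 49, then Bidder 2 12.
Bidder 4 wins with the top bid and pays the second-highest, 92.
Surplus = 116 − 92 = 24.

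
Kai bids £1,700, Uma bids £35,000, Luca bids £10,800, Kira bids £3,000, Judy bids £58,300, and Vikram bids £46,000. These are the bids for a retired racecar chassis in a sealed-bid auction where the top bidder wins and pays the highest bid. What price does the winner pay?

Bids in descending order: Judy £58,300, then Vikram £46,000, then Uma £35,000, then Luca £10,800, then Kira £3,000, then Kai £1,700.
Judy is the highest bidder, so Judy wins.
Under the first-price rule, the price is the highest bid: £58,300.

Price paid: £58,300.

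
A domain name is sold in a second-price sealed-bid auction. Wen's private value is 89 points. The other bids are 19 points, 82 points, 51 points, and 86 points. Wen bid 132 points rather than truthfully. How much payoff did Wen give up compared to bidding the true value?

The highest competing bid is 86 points.
Bidding truthfully at 89 points: Wen has the top bid, wins, and pays the second-highest bid 86 points. Payoff = 89 points − 86 points = 3 points.
Bidding 132 points: Wen has the top bid, wins, and pays the second-highest bid 86 points. Payoff = 89 points − 86 points = 3 points.
Regret = truthful payoff − actual payoff = 3 points − 3 points = 0 points.

Regret: 0 points.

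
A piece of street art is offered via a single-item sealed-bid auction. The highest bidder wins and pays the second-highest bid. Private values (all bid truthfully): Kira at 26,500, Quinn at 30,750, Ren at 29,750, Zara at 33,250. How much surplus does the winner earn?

Sorted high to low: Zara 33,250; Quinn 30,750; Ren 29,750; Kira 26,500.
Zara wins with the top bid and pays the second-highest, 30,750.
Surplus = 33,250 − 30,750 = 2,500.

Winner's surplus: 2,500.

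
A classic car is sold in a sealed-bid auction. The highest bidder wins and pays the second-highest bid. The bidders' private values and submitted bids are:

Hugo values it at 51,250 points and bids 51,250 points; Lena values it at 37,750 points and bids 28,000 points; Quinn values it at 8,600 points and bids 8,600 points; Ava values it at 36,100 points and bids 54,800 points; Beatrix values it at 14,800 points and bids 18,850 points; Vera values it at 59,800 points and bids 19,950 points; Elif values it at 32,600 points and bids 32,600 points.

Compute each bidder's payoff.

Payoffs: Hugo 0 points, Lena 0 points, Quinn 0 points, Ava -15,150 points, Beatrix 0 points, Vera 0 points, Elif 0 points.

Ranking the bids: Ava 54,800 points; Hugo 51,250 points; Elif 32,600 points; Lena 28,000 points; Vera 19,950 points; Beatrix 18,850 points; Quinn 8,600 points.
Ava has the top bid and wins; the price is the second-highest bid, 51,250 points.
Ava's payoff = 36,100 points − 51,250 points = -15,150 points. All other bidders lose, so their payoff is 0.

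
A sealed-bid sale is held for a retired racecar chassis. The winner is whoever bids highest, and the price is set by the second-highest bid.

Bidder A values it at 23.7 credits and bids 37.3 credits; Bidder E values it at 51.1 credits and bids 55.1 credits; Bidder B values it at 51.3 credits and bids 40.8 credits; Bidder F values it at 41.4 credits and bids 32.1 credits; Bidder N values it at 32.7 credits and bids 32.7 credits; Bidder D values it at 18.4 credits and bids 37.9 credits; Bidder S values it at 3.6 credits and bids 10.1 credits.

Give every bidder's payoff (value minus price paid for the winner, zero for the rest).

Payoffs: Bidder A 0.0 credits, Bidder E 10.3 credits, Bidder B 0.0 credits, Bidder F 0.0 credits, Bidder N 0.0 credits, Bidder D 0.0 credits, Bidder S 0.0 credits.

Ordered from highest: Bidder E 55.1 credits; Bidder B 40.8 credits; Bidder D 37.9 credits; Bidder A 37.3 credits; Bidder N 32.7 credits; Bidder F 32.1 credits; Bidder S 10.1 credits.
Bidder E has the top bid and wins; the price is the second-highest bid, 40.8 credits.
Bidder E's payoff = 51.1 credits − 40.8 credits = 10.3 credits. All other bidders lose, so their payoff is 0.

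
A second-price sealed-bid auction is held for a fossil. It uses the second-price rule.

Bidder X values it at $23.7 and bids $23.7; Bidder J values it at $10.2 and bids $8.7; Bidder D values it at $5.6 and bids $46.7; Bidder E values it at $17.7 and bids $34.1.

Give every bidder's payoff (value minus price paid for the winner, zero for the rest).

Ranking the bids: Bidder D $46.7 > Bidder E $34.1 > Bidder X $23.7 > Bidder J $8.7.
Bidder D has the top bid and wins; the price is the second-highest bid, $34.1.
Bidder D's payoff = $5.6 − $34.1 = -$28.5. All other bidders lose, so their payoff is 0.

Bidder X $0.0, Bidder J $0.0, Bidder D -$28.5, Bidder E $0.0.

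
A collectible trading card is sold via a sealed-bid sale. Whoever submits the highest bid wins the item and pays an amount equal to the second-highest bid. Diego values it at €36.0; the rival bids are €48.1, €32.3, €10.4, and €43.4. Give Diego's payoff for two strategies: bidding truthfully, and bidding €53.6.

Truthful: €0.0; alternative: -€12.1.

The highest competing bid is €48.1.
Bidding truthfully at €36.0: the top bid is €48.1 (a rival), so Diego loses. Payoff = €0.0.
Bidding €53.6: Diego has the top bid, wins, and pays the second-highest bid €48.1. Payoff = €36.0 − €48.1 = -€12.1.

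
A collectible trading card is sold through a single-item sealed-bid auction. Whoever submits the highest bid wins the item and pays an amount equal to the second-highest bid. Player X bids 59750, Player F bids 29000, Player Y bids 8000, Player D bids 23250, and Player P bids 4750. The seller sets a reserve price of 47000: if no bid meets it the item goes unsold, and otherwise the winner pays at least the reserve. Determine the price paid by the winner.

Sorted high to low: Player X 59750 > Player F 29000 > Player D 23250 > Player Y 8000 > Player P 4750.
Player X has the highest bid, so Player X wins.
The second-highest bid is 29000, but the reserve 47000 is higher, so the price is the reserve.

The winner pays 47000.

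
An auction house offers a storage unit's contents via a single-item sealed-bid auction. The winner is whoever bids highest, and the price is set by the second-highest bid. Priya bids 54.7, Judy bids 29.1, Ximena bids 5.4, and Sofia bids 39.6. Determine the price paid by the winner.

39.6

Sorted high to low: Priya 54.7 > Sofia 39.6 > Judy 29.1 > Ximena 5.4.
Priya has the highest bid, so Priya wins.
The second-highest bid is 39.6, so that is what Priya pays.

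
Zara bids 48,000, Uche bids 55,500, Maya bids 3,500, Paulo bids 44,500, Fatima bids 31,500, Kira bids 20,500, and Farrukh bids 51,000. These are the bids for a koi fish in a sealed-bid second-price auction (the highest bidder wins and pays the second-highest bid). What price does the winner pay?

Sorted high to low: Uche 55,500; Farrukh 51,000; Zara 48,000; Paulo 44,500; Fatima 31,500; Kira 20,500; Maya 3,500.
Uche is the highest bidder, so Uche wins.
Under the second-price rule, the price is the second-highest bid: 51,000.

51,000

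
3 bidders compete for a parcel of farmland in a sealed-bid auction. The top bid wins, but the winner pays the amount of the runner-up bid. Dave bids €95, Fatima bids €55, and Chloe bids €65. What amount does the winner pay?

Ranking the bids: Dave €95; Chloe €65; Fatima €55.
Dave has the highest bid, so Dave wins.
The second-highest bid is €65, so that is what Dave pays.

Price paid: €65.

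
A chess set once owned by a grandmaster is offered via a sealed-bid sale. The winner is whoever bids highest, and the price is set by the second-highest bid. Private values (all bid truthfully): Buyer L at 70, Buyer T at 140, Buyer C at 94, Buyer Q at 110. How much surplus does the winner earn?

Ranking the bids: Buyer T 140, then Buyer Q 110, then Buyer C 94, then Buyer L 70.
Buyer T wins with the top bid and pays the second-highest, 110.
Surplus = 140 − 110 = 30.

Winner's surplus: 30.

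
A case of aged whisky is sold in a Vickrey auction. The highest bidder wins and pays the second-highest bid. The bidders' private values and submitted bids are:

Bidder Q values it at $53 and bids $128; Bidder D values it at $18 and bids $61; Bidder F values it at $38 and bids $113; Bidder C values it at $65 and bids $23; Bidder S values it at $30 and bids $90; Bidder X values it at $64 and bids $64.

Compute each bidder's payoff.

Bids in descending order: Bidder Q $128; Bidder F $113; Bidder S $90; Bidder X $64; Bidder D $61; Bidder C $23.
Bidder Q has the top bid and wins; the price is the second-highest bid, $113.
Bidder Q's payoff = $53 − $113 = -$60. All other bidders lose, so their payoff is 0.

Payoffs: Bidder Q -$60, Bidder D $0, Bidder F $0, Bidder C $0, Bidder S $0, Bidder X $0.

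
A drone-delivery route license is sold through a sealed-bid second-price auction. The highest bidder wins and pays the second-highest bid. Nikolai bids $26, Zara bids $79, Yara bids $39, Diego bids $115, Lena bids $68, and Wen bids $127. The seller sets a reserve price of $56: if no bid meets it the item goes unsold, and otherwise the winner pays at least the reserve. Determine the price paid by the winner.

Sorted high to low: Wen $127, then Diego $115, then Zara $79, then Lena $68, then Yara $39, then Nikolai $26.
Wen has the highest bid, so Wen wins.
The second-highest bid is $115, which exceeds the reserve, so that sets the price.

Price paid: $115.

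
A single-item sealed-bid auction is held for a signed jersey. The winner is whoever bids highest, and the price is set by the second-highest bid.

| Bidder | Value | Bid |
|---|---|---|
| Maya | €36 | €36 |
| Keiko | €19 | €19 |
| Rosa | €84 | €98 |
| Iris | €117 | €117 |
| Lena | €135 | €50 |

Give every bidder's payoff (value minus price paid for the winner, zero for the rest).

Maya €0, Keiko €0, Rosa €0, Iris €19, Lena €0.

Ordered from highest: Iris €117, then Rosa €98, then Lena €50, then Maya €36, then Keiko €19.
Iris has the top bid and wins; the price is the second-highest bid, €98.
Iris's payoff = €117 − €98 = €19. All other bidders lose, so their payoff is 0.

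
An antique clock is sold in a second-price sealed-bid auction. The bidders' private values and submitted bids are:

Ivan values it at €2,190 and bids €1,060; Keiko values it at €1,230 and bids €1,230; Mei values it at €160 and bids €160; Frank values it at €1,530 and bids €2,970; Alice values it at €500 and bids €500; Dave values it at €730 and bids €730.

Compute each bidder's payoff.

Bids in descending order: Frank €2,970 > Keiko €1,230 > Ivan €1,060 > Dave €730 > Alice €500 > Mei €160.
Frank has the top bid and wins; the price is the second-highest bid, €1,230.
Frank's payoff = €1,530 − €1,230 = €300. All other bidders lose, so their payoff is 0.

Payoffs: Ivan €0, Keiko €0, Mei €0, Frank €300, Alice €0, Dave €0.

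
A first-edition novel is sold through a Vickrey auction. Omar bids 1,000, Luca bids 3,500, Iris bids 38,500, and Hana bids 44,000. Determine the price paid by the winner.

Ordered from highest: Hana 44,000 > Iris 38,500 > Luca 3,500 > Omar 1,000.
Hana has the highest bid, so Hana wins.
The second-highest bid is 38,500, so that is what Hana pays.

38,500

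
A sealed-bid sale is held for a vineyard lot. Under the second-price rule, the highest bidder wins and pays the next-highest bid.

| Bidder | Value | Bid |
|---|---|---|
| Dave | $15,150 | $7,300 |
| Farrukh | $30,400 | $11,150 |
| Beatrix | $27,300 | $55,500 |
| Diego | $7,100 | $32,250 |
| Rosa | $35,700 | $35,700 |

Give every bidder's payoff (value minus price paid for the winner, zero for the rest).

Sorted high to low: Beatrix $55,500 > Rosa $35,700 > Diego $32,250 > Farrukh $11,150 > Dave $7,300.
Beatrix has the top bid and wins; the price is the second-highest bid, $35,700.
Beatrix's payoff = $27,300 − $35,700 = -$8,400. All other bidders lose, so their payoff is 0.

Payoffs: Dave $0, Farrukh $0, Beatrix -$8,400, Diego $0, Rosa $0.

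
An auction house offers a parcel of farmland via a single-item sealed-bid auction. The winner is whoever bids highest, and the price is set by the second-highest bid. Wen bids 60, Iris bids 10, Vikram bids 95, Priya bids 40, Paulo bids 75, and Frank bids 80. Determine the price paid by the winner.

The winner pays 80.

Sorted high to low: Vikram 95; Frank 80; Paulo 75; Wen 60; Priya 40; Iris 10.
Vikram has the highest bid, so Vikram wins.
The second-highest bid is 80, so that is what Vikram pays.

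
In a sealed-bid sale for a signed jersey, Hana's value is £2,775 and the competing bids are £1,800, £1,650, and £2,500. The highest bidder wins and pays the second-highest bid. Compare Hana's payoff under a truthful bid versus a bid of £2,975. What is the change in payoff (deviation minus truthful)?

The highest competing bid is £2,500.
Bidding truthfully at £2,775: Hana has the top bid, wins, and pays the second-highest bid £2,500. Payoff = £2,775 − £2,500 = £275.
Bidding £2,975: Hana has the top bid, wins, and pays the second-highest bid £2,500. Payoff = £2,775 − £2,500 = £275.
Change = £275 − £275 = £0.
The bid only affects whether you win, not the price — here both bids land on the same side of the top rival bid, so the deviation is payoff-neutral.

£0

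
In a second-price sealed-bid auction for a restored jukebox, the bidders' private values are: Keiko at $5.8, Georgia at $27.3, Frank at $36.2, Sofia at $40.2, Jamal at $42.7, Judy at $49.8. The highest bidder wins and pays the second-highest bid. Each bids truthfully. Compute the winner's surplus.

$7.1

Sorted high to low: Judy $49.8 > Jamal $42.7 > Sofia $40.2 > Frank $36.2 > Georgia $27.3 > Keiko $5.8.
Judy wins with the top bid and pays the second-highest, $42.7.
Surplus = $49.8 − $42.7 = $7.1.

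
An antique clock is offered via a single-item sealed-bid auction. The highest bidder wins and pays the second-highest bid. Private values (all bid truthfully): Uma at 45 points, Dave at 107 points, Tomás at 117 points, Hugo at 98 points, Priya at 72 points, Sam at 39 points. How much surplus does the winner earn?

Winner's surplus: 10 points.

Bids in descending order: Tomás 117 points, then Dave 107 points, then Hugo 98 points, then Priya 72 points, then Uma 45 points, then Sam 39 points.
Tomás wins with the top bid and pays the second-highest, 107 points.
Surplus = 117 points − 107 points = 10 points.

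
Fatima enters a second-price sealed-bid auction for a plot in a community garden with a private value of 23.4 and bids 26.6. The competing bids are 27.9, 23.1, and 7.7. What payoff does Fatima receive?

Payoff = 0.0.

Highest competing bid: 27.9.
Fatima's bid 26.6 is not the highest, so Fatima loses, pays nothing, and earns zero payoff.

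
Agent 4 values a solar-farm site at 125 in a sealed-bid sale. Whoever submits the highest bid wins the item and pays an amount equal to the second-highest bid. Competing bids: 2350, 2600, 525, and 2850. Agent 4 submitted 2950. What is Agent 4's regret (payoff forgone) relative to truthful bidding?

Payoff forgone: 2725.

The highest competing bid is 2850.
Bidding truthfully at 125: the top bid is 2850 (a rival), so Agent 4 loses. Payoff = 0.
Bidding 2950: Agent 4 has the top bid, wins, and pays the second-highest bid 2850. Payoff = 125 − 2850 = -2725.
Regret = truthful payoff − actual payoff = 0 − -2725 = 2725.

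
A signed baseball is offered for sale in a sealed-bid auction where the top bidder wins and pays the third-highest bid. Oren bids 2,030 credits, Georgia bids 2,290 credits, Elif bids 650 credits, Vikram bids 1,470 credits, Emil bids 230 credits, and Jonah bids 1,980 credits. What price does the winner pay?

The winner pays 1,980 credits.

Sorted high to low: Georgia 2,290 credits, then Oren 2,030 credits, then Jonah 1,980 credits, then Vikram 1,470 credits, then Elif 650 credits, then Emil 230 credits.
Georgia is the highest bidder, so Georgia wins.
Under the third-price rule, the price is the third-highest bid: 1,980 credits.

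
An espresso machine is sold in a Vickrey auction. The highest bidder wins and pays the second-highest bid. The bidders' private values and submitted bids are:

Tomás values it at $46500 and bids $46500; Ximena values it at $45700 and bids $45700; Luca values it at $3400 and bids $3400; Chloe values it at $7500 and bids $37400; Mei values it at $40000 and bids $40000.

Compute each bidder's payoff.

Tomás $800, Ximena $0, Luca $0, Chloe $0, Mei $0.

Sorted high to low: Tomás $46500, then Ximena $45700, then Mei $40000, then Chloe $37400, then Luca $3400.
Tomás has the top bid and wins; the price is the second-highest bid, $45700.
Tomás's payoff = $46500 − $45700 = $800. All other bidders lose, so their payoff is 0.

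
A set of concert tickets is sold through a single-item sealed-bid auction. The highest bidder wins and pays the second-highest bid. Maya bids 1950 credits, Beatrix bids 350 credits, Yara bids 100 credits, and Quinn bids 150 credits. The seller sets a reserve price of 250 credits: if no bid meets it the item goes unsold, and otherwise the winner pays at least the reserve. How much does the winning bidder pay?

Price paid: 350 credits.

Ordered from highest: Maya 1950 credits; Beatrix 350 credits; Quinn 150 credits; Yara 100 credits.
Maya has the highest bid, so Maya wins.
The second-highest bid is 350 credits, which exceeds the reserve, so that sets the price.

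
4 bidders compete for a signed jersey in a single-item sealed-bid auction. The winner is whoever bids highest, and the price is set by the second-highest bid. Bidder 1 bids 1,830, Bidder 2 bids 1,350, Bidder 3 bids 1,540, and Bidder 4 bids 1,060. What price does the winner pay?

The winner pays 1,540.

Ranking the bids: Bidder 1 1,830 > Bidder 3 1,540 > Bidder 2 1,350 > Bidder 4 1,060.
Bidder 1 has the highest bid, so Bidder 1 wins.
The second-highest bid is 1,540, so that is what Bidder 1 pays.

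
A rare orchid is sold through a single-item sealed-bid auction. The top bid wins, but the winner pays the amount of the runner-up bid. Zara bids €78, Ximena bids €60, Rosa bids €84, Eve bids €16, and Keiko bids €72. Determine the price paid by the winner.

Price paid: €78.

Ranking the bids: Rosa €84; Zara €78; Keiko €72; Ximena €60; Eve €16.
Rosa has the highest bid, so Rosa wins.
The second-highest bid is €78, so that is what Rosa pays.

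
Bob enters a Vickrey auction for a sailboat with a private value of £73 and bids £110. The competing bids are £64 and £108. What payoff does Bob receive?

Highest competing bid: £108.
Bob's bid £110 is the highest overall, so Bob wins and pays the second-highest bid, £108.
Payoff = value − price = £73 − £108 = -£35.

Payoff = -£35.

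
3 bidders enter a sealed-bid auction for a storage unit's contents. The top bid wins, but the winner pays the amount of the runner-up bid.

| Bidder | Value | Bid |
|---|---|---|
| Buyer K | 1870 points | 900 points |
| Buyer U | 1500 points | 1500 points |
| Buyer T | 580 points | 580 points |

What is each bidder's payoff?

Payoffs: Buyer K 0 points, Buyer U 600 points, Buyer T 0 points.

Ranking the bids: Buyer U 1500 points; Buyer K 900 points; Buyer T 580 points.
Buyer U has the top bid and wins; the price is the second-highest bid, 900 points.
Buyer U's payoff = 1500 points − 900 points = 600 points. All other bidders lose, so their payoff is 0.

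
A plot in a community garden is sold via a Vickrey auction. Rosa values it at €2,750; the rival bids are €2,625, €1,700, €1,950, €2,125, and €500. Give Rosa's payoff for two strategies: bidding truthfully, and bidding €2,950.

The highest competing bid is €2,625.
Bidding truthfully at €2,750: Rosa has the top bid, wins, and pays the second-highest bid €2,625. Payoff = €2,750 − €2,625 = €125.
Bidding €2,950: Rosa has the top bid, wins, and pays the second-highest bid €2,625. Payoff = €2,750 − €2,625 = €125.

Truthful: €125; alternative: €125.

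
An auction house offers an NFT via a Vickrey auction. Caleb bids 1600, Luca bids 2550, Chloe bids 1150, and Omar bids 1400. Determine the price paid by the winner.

The winner pays 1600.

Sorted high to low: Luca 2550; Caleb 1600; Omar 1400; Chloe 1150.
Luca has the highest bid, so Luca wins.
The second-highest bid is 1600, so that is what Luca pays.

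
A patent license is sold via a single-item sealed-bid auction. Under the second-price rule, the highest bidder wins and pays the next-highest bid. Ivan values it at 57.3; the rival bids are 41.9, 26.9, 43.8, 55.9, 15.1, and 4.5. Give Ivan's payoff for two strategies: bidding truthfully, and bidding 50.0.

The highest competing bid is 55.9.
Bidding truthfully at 57.3: Ivan has the top bid, wins, and pays the second-highest bid 55.9. Payoff = 57.3 − 55.9 = 1.4.
Bidding 50.0: the top bid is 55.9 (a rival), so Ivan loses. Payoff = 0.0.

(a) 1.4  (b) 0.0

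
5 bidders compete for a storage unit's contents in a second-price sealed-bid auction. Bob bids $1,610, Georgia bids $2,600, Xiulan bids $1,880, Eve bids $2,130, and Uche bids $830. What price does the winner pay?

Ranking the bids: Georgia $2,600 > Eve $2,130 > Xiulan $1,880 > Bob $1,610 > Uche $830.
Georgia has the highest bid, so Georgia wins.
The second-highest bid is $2,130, so that is what Georgia pays.

$2,130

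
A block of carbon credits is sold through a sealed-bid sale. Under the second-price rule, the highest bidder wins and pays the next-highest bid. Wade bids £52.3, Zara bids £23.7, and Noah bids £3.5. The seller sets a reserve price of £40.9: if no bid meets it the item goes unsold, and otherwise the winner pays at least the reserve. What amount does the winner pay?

Ordered from highest: Wade £52.3; Zara £23.7; Noah £3.5.
Wade has the highest bid, so Wade wins.
The second-highest bid is £23.7, but the reserve £40.9 is higher, so the price is the reserve.

£40.9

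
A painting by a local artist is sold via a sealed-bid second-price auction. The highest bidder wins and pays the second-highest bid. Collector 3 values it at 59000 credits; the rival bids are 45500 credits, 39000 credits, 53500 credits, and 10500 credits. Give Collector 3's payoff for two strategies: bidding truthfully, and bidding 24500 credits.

The highest competing bid is 53500 credits.
Bidding truthfully at 59000 credits: Collector 3 has the top bid, wins, and pays the second-highest bid 53500 credits. Payoff = 59000 credits − 53500 credits = 5500 credits.
Bidding 24500 credits: the top bid is 53500 credits (a rival), so Collector 3 loses. Payoff = 0 credits.

(a) 5500 credits  (b) 0 credits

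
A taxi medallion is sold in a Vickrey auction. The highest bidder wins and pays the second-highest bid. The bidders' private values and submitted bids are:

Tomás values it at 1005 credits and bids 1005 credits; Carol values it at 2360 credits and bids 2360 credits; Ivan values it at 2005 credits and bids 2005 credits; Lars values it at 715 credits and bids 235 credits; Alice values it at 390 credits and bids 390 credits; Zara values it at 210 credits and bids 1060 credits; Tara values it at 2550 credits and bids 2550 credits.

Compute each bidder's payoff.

Sorted high to low: Tara 2550 credits; Carol 2360 credits; Ivan 2005 credits; Zara 1060 credits; Tomás 1005 credits; Alice 390 credits; Lars 235 credits.
Tara has the top bid and wins; the price is the second-highest bid, 2360 credits.
Tara's payoff = 2550 credits − 2360 credits = 190 credits. All other bidders lose, so their payoff is 0.

Tomás 0 credits, Carol 0 credits, Ivan 0 credits, Lars 0 credits, Alice 0 credits, Zara 0 credits, Tara 190 credits.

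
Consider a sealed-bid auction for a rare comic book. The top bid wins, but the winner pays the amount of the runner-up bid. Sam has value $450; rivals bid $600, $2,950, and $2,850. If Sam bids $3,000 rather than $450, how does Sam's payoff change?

The highest competing bid is $2,950.
Bidding truthfully at $450: the top bid is $2,950 (a rival), so Sam loses. Payoff = $0.
Bidding $3,000: Sam has the top bid, wins, and pays the second-highest bid $2,950. Payoff = $450 − $2,950 = -$2,500.
Change = -$2,500 − $0 = -$2,500.
Deviating from a truthful bid can only lose payoff in a second-price auction — never gain.

Change in payoff: -$2,500.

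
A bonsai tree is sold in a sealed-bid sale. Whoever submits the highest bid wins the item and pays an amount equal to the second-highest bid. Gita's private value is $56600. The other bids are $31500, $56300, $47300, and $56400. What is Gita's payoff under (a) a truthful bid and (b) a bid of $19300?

The highest competing bid is $56400.
Bidding truthfully at $56600: Gita has the top bid, wins, and pays the second-highest bid $56400. Payoff = $56600 − $56400 = $200.
Bidding $19300: the top bid is $56400 (a rival), so Gita loses. Payoff = $0.
Deviating from a truthful bid can only lose payoff in a second-price auction — never gain.

Truthful: $200; alternative: $0.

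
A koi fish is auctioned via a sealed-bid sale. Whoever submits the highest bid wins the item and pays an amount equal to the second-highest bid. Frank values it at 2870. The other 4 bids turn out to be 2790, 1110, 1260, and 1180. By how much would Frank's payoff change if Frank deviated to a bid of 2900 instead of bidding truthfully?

The highest competing bid is 2790.
Bidding truthfully at 2870: Frank has the top bid, wins, and pays the second-highest bid 2790. Payoff = 2870 − 2790 = 80.
Bidding 2900: Frank has the top bid, wins, and pays the second-highest bid 2790. Payoff = 2870 − 2790 = 80.
Change = 80 − 80 = 0.

Payoff change: 0.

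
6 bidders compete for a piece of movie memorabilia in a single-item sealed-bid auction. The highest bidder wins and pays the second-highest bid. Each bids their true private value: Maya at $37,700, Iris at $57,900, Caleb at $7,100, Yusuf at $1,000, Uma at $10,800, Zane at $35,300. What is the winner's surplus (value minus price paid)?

Sorted high to low: Iris $57,900, then Maya $37,700, then Zane $35,300, then Uma $10,800, then Caleb $7,100, then Yusuf $1,000.
Iris wins with the top bid and pays the second-highest, $37,700.
Surplus = $57,900 − $37,700 = $20,200.

Winner's surplus: $20,200.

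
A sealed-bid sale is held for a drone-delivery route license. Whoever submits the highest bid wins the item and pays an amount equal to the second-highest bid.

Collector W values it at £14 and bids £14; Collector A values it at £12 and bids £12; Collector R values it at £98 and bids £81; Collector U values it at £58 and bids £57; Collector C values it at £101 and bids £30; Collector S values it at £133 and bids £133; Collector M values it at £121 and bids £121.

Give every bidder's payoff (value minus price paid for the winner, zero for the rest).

Collector W £0, Collector A £0, Collector R £0, Collector U £0, Collector C £0, Collector S £12, Collector M £0.

Ordered from highest: Collector S £133; Collector M £121; Collector R £81; Collector U £57; Collector C £30; Collector W £14; Collector A £12.
Collector S has the top bid and wins; the price is the second-highest bid, £121.
Collector S's payoff = £133 − £121 = £12. All other bidders lose, so their payoff is 0.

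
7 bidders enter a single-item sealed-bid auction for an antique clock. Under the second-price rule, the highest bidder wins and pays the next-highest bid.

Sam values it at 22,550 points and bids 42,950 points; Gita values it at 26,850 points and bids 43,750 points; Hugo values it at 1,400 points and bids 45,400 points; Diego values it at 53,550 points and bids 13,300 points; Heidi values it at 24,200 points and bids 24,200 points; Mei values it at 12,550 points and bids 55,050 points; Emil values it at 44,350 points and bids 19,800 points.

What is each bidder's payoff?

Sorted high to low: Mei 55,050 points, then Hugo 45,400 points, then Gita 43,750 points, then Sam 42,950 points, then Heidi 24,200 points, then Emil 19,800 points, then Diego 13,300 points.
Mei has the top bid and wins; the price is the second-highest bid, 45,400 points.
Mei's payoff = 12,550 points − 45,400 points = -32,850 points. All other bidders lose, so their payoff is 0.

Payoffs: Sam 0 points, Gita 0 points, Hugo 0 points, Diego 0 points, Heidi 0 points, Mei -32,850 points, Emil 0 points.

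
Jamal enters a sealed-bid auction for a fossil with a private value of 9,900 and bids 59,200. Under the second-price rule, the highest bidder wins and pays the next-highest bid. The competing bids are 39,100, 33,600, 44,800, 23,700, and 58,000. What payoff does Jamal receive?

-48,100

Highest competing bid: 58,000.
Jamal's bid 59,200 is the highest overall, so Jamal wins and pays the second-highest bid, 58,000.
Payoff = value − price = 9,900 − 58,000 = -48,100.
Overbidding won the item at a price above value — truthful bidding would have avoided this loss.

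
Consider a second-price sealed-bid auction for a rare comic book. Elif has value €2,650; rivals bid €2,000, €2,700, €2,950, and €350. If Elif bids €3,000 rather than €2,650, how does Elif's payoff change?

Payoff change: -€300.

The highest competing bid is €2,950.
Bidding truthfully at €2,650: the top bid is €2,950 (a rival), so Elif loses. Payoff = €0.
Bidding €3,000: Elif has the top bid, wins, and pays the second-highest bid €2,950. Payoff = €2,650 − €2,950 = -€300.
Change = -€300 − €0 = -€300.
This is the dominant-strategy logic: truthful bidding weakly beats any alternative.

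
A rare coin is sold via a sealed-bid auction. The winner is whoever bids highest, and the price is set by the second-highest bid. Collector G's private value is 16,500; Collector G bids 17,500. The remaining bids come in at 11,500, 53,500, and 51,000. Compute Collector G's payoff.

Highest competing bid: 53,500.
Collector G's bid 17,500 is not the highest, so Collector G loses, pays nothing, and earns zero payoff.

Payoff = 0.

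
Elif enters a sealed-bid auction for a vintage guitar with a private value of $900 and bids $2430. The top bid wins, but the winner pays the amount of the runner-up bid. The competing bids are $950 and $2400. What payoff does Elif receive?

Highest competing bid: $2400.
Elif's bid $2430 is the highest overall, so Elif wins and pays the second-highest bid, $2400.
Payoff = value − price = $900 − $2400 = -$1500.

Elif's payoff: -$1500.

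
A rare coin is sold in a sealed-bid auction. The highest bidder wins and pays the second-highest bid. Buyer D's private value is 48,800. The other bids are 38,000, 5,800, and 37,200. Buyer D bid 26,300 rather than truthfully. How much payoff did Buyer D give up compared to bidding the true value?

10,800

The highest competing bid is 38,000.
Bidding truthfully at 48,800: Buyer D has the top bid, wins, and pays the second-highest bid 38,000. Payoff = 48,800 − 38,000 = 10,800.
Bidding 26,300: the top bid is 38,000 (a rival), so Buyer D loses. Payoff = 0.
Regret = truthful payoff − actual payoff = 10,800 − 0 = 10,800.
This is the dominant-strategy logic: truthful bidding weakly beats any alternative.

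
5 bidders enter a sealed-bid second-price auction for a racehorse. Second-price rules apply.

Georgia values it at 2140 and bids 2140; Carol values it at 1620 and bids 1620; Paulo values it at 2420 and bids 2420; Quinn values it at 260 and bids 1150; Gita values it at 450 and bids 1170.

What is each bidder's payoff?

Payoffs: Georgia 0, Carol 0, Paulo 280, Quinn 0, Gita 0.

Sorted high to low: Paulo 2420, then Georgia 2140, then Carol 1620, then Gita 1170, then Quinn 1150.
Paulo has the top bid and wins; the price is the second-highest bid, 2140.
Paulo's payoff = 2420 − 2140 = 280. All other bidders lose, so their payoff is 0.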